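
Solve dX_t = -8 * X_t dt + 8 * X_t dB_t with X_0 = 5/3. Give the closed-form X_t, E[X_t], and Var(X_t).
X_t = 5/3 * exp((-40) t + (8) B_t); E[X_t] = 5*exp(-8*t)/3; Var(X_t) = (25*exp(64*t) - 25)*exp(-16*t)/9

For GBM dX = mu X dt + sigma X dB with X_0 = x_0, apply Itô to Y = log X: dY = (mu - sigma^2/2) dt + sigma dB, so Y_t = log(x_0) + (mu - sigma^2/2) t + sigma B_t and hence X_t = x_0 * exp((mu - sigma^2/2) t + sigma B_t).
With mu = -8, sigma = 8, x_0 = 5/3, this gives:
  X_t = 5/3 * exp((-40) * t + (8) * B_t).
Since sigma*B_t ~ Normal(0, sigma^2 t), E[exp(sigma*B_t)] = exp(sigma^2 t / 2); so E[X_t] = x_0 * exp((mu - sigma^2/2) t) * exp(sigma^2 t / 2) = x_0 * exp(mu t) = 5*exp(-8*t)/3.
Var(X_t) = E[X_t^2] - (E[X_t])^2 = x_0^2 * exp(2 mu t) * (exp(sigma^2 t) - 1) = (25*exp(64*t) - 25)*exp(-16*t)/9.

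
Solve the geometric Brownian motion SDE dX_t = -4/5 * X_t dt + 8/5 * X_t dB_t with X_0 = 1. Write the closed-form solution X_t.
X_t = 1 * exp((-52/25) * t + (8/5) * B_t)

For GBM dX = mu X dt + sigma X dB with X_0 = x_0, apply Itô to Y = log X: dY = (mu - sigma^2/2) dt + sigma dB, so Y_t = log(x_0) + (mu - sigma^2/2) t + sigma B_t and hence X_t = x_0 * exp((mu - sigma^2/2) t + sigma B_t).
With mu = -4/5, sigma = 8/5, x_0 = 1, this gives:
  X_t = 1 * exp((-52/25) * t + (8/5) * B_t).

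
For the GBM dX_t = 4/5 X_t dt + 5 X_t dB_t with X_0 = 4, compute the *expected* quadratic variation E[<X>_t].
E[<X>_t] = 2000*exp(133*t/5)/133 - 2000/133

<X>_t = int_0^t (5 * X_s)^2 ds. Taking expectation inside the integral: E[<X>_t] = 5^2 * int_0^t E[X_s^2] ds. For GBM, E[X_s^2] = x_0^2 * exp((2 mu + sigma^2) s). Integrating:
  E[<X>_t] = 5^2 * 4^2 * (exp((2*(4/5) + 5^2) t) - 1) / (2*(4/5) + 5^2)
           = 5^2 * 4^2 * (exp((133/5) t) - 1) / (133/5) = 2000*exp(133*t/5)/133 - 2000/133.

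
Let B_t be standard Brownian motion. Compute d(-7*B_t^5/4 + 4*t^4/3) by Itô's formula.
d(-7*B_t^5/4 + 4*t^4/3) = (-35*B_t^3/2 + 16*t^3/3) dt + (-35*B_t^4/4) dB_t

Itô's formula for f(t, x): d f(t, B_t) = (f_t + (1/2) f_xx) dt + f_x dB_t. Compute partials of f(t, x) = 4*t^4/3 - 7*x^5/4:
  f_t(t,x)  = 16*t^3/3
  f_x(t,x)  = -35*x^4/4
  f_xx(t,x) = -35*x^3
Assemble drift = f_t + (1/2) f_xx = 16*t^3/3 - 35*x^3/2 and diffusion = f_x = -35*x^4/4. Substituting x = B_t:
  d(-7*B_t^5/4 + 4*t^4/3) = (-35*B_t^3/2 + 16*t^3/3) dt + (-35*B_t^4/4) dB_t.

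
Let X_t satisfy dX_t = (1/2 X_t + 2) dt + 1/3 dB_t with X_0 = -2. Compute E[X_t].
E[X_t] = 2*exp(t/2) - 4

Taking expectations and using E[dB_t] = 0, the mean m(t) = E[X_t] satisfies the ODE m'(t) = a m(t) + b with m(0) = x_0. With a = 1/2, b = 2, x_0 = -2, the solution is
  m(t) = x_0 * exp(a t) + (b/a) * (exp(a t) - 1)
       = (-2) * exp((1/2) t) + (2/(1/2)) * (exp((1/2) t) - 1)
       = 2*exp(t/2) - 4.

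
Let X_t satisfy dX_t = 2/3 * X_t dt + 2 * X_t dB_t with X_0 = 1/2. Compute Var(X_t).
Var(X_t) = (exp(4*t) - 1)*exp(4*t/3)/4

For GBM dX = mu X dt + sigma X dB with X_0 = x_0, apply Itô to Y = log X: dY = (mu - sigma^2/2) dt + sigma dB, so Y_t = log(x_0) + (mu - sigma^2/2) t + sigma B_t and hence X_t = x_0 * exp((mu - sigma^2/2) t + sigma B_t).
With mu = 2/3, sigma = 2, x_0 = 1/2, this gives:
  X_t = 1/2 * exp((-4/3) * t + (2) * B_t).
Since sigma*B_t ~ Normal(0, sigma^2 t), E[exp(sigma*B_t)] = exp(sigma^2 t / 2); so E[X_t] = x_0 * exp((mu - sigma^2/2) t) * exp(sigma^2 t / 2) = x_0 * exp(mu t) = exp(2*t/3)/2.
Var(X_t) = E[X_t^2] - (E[X_t])^2 = x_0^2 * exp(2 mu t) * (exp(sigma^2 t) - 1) = (exp(4*t) - 1)*exp(4*t/3)/4.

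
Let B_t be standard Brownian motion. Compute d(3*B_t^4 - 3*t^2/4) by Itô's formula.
d(3*B_t^4 - 3*t^2/4) = (18*B_t^2 - 3*t/2) dt + (12*B_t^3) dB_t

Itô's formula for f(t, x): d f(t, B_t) = (f_t + (1/2) f_xx) dt + f_x dB_t. Compute partials of f(t, x) = -3*t^2/4 + 3*x^4:
  f_t(t,x)  = -3*t/2
  f_x(t,x)  = 12*x^3
  f_xx(t,x) = 36*x^2
Assemble drift = f_t + (1/2) f_xx = -3*t/2 + 18*x^2 and diffusion = f_x = 12*x^3. Substituting x = B_t:
  d(3*B_t^4 - 3*t^2/4) = (18*B_t^2 - 3*t/2) dt + (12*B_t^3) dB_t.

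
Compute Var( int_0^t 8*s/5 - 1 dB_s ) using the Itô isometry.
Var = t*(64*t^2 - 120*t + 75)/75

The Itô integral of a deterministic integrand f(s) has mean 0 because each increment f(s) * (B_{s+ds} - B_s) has mean 0. By the Itô isometry:
  Var( int_0^t f(s) dB_s ) = E[ (int_0^t f(s) dB_s)^2 ] = int_0^t f(s)^2 ds.
Here f(s) = 8*s/5 - 1, so f(s)^2 = (8*s - 5)^2/25. Integrate:
  int_0^t ((8*s - 5)^2/25) ds = t*(64*t^2 - 120*t + 75)/75.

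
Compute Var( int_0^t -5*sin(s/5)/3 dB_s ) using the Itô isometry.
Var = 25*t/18 - 125*sin(2*t/5)/36

The Itô integral of a deterministic integrand f(s) has mean 0 because each increment f(s) * (B_{s+ds} - B_s) has mean 0. By the Itô isometry:
  Var( int_0^t f(s) dB_s ) = E[ (int_0^t f(s) dB_s)^2 ] = int_0^t f(s)^2 ds.
Here f(s) = -5*sin(s/5)/3, so f(s)^2 = 25*sin(s/5)^2/9. Integrate:
  int_0^t (25*sin(s/5)^2/9) ds = 25*t/18 - 125*sin(2*t/5)/36.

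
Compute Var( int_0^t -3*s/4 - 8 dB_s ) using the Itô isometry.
Var = t*(3*t^2 + 96*t + 1024)/16

The Itô integral of a deterministic integrand f(s) has mean 0 because each increment f(s) * (B_{s+ds} - B_s) has mean 0. By the Itô isometry:
  Var( int_0^t f(s) dB_s ) = E[ (int_0^t f(s) dB_s)^2 ] = int_0^t f(s)^2 ds.
Here f(s) = -3*s/4 - 8, so f(s)^2 = (3*s + 32)^2/16. Integrate:
  int_0^t ((3*s + 32)^2/16) ds = t*(3*t^2 + 96*t + 1024)/16.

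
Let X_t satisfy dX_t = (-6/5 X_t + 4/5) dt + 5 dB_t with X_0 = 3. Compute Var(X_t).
Var(X_t) = 125/12 - 125*exp(-12*t/5)/12

The variance V(t) = Var(X_t) satisfies V'(t) = 2 a V(t) + c^2 with V(0) = 0 (drift coefficient is linear in X, diffusion is constant). With a = -6/5, c = 5, the solution is
  V(t) = (c^2 / (2 a)) * (exp(2 a t) - 1)
       = (5^2 / (2*(-6/5))) * (exp((-12/5) t) - 1)
       = 125/12 - 125*exp(-12*t/5)/12.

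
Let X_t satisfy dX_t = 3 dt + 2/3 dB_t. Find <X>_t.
<X>_t = 4*t/9

For an Itô process dX_t = a(t) dt + b(t) dB_t, the quadratic variation is <X>_t = int_0^t b(s)^2 ds (the drift term does not contribute). Here b(s) = 2/3, so
  b(s)^2 = 4/9.
Integrating from 0 to t:
  <X>_t = int_0^t (4/9) ds = 4*t/9.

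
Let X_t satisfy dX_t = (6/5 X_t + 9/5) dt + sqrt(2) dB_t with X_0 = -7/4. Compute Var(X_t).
Var(X_t) = 5*exp(12*t/5)/6 - 5/6

The variance V(t) = Var(X_t) satisfies V'(t) = 2 a V(t) + c^2 with V(0) = 0 (drift coefficient is linear in X, diffusion is constant). With a = 6/5, c = sqrt(2), the solution is
  V(t) = (c^2 / (2 a)) * (exp(2 a t) - 1)
       = (sqrt(2)^2 / (2*(6/5))) * (exp((12/5) t) - 1)
       = 5*exp(12*t/5)/6 - 5/6.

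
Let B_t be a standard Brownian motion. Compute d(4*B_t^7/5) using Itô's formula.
d(4*B_t^7/5) = (84*B_t^5/5) dt + (28*B_t^6/5) dB_t

Itô's formula for f(B_t) gives d f(B_t) = f'(B_t) dB_t + (1/2) f''(B_t) dt. Compute derivatives of f(x) = 4*x^7/5:
  f'(x)  = 28*x^6/5
  f''(x) = 168*x^5/5
Substitute x = B_t and multiply the f'' term by 1/2:
  drift     = (1/2) * (168*x^5/5) evaluated at B_t = 84*B_t^5/5
  diffusion = (28*x^6/5) evaluated at B_t = 28*B_t^6/5
Therefore d(4*B_t^7/5) = (84*B_t^5/5) dt + (28*B_t^6/5) dB_t.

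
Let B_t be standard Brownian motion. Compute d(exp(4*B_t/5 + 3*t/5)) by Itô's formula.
d(exp(4*B_t/5 + 3*t/5)) = (23*exp(4*B_t/5 + 3*t/5)/25) dt + (4*exp(4*B_t/5 + 3*t/5)/5) dB_t

Itô's formula for f(t, x): d f(t, B_t) = (f_t + (1/2) f_xx) dt + f_x dB_t. Compute partials of f(t, x) = exp(3*t/5 + 4*x/5):
  f_t(t,x)  = 3*exp(3*t/5 + 4*x/5)/5
  f_x(t,x)  = 4*exp(3*t/5 + 4*x/5)/5
  f_xx(t,x) = 16*exp(3*t/5 + 4*x/5)/25
Assemble drift = f_t + (1/2) f_xx = 23*exp(3*t/5 + 4*x/5)/25 and diffusion = f_x = 4*exp(3*t/5 + 4*x/5)/5. Substituting x = B_t:
  d(exp(4*B_t/5 + 3*t/5)) = (23*exp(4*B_t/5 + 3*t/5)/25) dt + (4*exp(4*B_t/5 + 3*t/5)/5) dB_t.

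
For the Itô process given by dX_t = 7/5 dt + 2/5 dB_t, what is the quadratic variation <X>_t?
<X>_t = 4*t/25

For an Itô process dX_t = a(t) dt + b(t) dB_t, the quadratic variation is <X>_t = int_0^t b(s)^2 ds (the drift term does not contribute). Here b(s) = 2/5, so
  b(s)^2 = 4/25.
Integrating from 0 to t:
  <X>_t = int_0^t (4/25) ds = 4*t/25.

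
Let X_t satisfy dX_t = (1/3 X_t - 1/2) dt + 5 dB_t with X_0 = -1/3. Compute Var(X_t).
Var(X_t) = 75*exp(2*t/3)/2 - 75/2

The variance V(t) = Var(X_t) satisfies V'(t) = 2 a V(t) + c^2 with V(0) = 0 (drift coefficient is linear in X, diffusion is constant). With a = 1/3, c = 5, the solution is
  V(t) = (c^2 / (2 a)) * (exp(2 a t) - 1)
       = (5^2 / (2*(1/3))) * (exp((2/3) t) - 1)
       = 75*exp(2*t/3)/2 - 75/2.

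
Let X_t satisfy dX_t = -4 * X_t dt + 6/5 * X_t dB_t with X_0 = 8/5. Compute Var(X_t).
Var(X_t) = (64*exp(36*t/25) - 64)*exp(-8*t)/25

For GBM dX = mu X dt + sigma X dB with X_0 = x_0, apply Itô to Y = log X: dY = (mu - sigma^2/2) dt + sigma dB, so Y_t = log(x_0) + (mu - sigma^2/2) t + sigma B_t and hence X_t = x_0 * exp((mu - sigma^2/2) t + sigma B_t).
With mu = -4, sigma = 6/5, x_0 = 8/5, this gives:
  X_t = 8/5 * exp((-118/25) * t + (6/5) * B_t).
Since sigma*B_t ~ Normal(0, sigma^2 t), E[exp(sigma*B_t)] = exp(sigma^2 t / 2); so E[X_t] = x_0 * exp((mu - sigma^2/2) t) * exp(sigma^2 t / 2) = x_0 * exp(mu t) = 8*exp(-4*t)/5.
Var(X_t) = E[X_t^2] - (E[X_t])^2 = x_0^2 * exp(2 mu t) * (exp(sigma^2 t) - 1) = (64*exp(36*t/25) - 64)*exp(-8*t)/25.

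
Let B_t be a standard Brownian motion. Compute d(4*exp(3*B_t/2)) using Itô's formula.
d(4*exp(3*B_t/2)) = (9*exp(3*B_t/2)/2) dt + (6*exp(3*B_t/2)) dB_t

Itô's formula for f(B_t) gives d f(B_t) = f'(B_t) dB_t + (1/2) f''(B_t) dt. Compute derivatives of f(x) = 4*exp(3*x/2):
  f'(x)  = 6*exp(3*x/2)
  f''(x) = 9*exp(3*x/2)
Substitute x = B_t and multiply the f'' term by 1/2:
  drift     = (1/2) * (9*exp(3*x/2)) evaluated at B_t = 9*exp(3*B_t/2)/2
  diffusion = (6*exp(3*x/2)) evaluated at B_t = 6*exp(3*B_t/2)
Therefore d(4*exp(3*B_t/2)) = (9*exp(3*B_t/2)/2) dt + (6*exp(3*B_t/2)) dB_t.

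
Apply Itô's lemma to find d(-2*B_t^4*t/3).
d(-2*B_t^4*t/3) = (2*B_t^2*(-B_t^2 - 6*t)/3) dt + (-8*B_t^3*t/3) dB_t

Itô's formula for f(t, x): d f(t, B_t) = (f_t + (1/2) f_xx) dt + f_x dB_t. Compute partials of f(t, x) = -2*t*x^4/3:
  f_t(t,x)  = -2*x^4/3
  f_x(t,x)  = -8*t*x^3/3
  f_xx(t,x) = -8*t*x^2
Assemble drift = f_t + (1/2) f_xx = 2*x^2*(-6*t - x^2)/3 and diffusion = f_x = -8*t*x^3/3. Substituting x = B_t:
  d(-2*B_t^4*t/3) = (2*B_t^2*(-B_t^2 - 6*t)/3) dt + (-8*B_t^3*t/3) dB_t.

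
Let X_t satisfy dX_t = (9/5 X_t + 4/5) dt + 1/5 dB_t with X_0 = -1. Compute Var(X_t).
Var(X_t) = exp(18*t/5)/90 - 1/90

The variance V(t) = Var(X_t) satisfies V'(t) = 2 a V(t) + c^2 with V(0) = 0 (drift coefficient is linear in X, diffusion is constant). With a = 9/5, c = 1/5, the solution is
  V(t) = (c^2 / (2 a)) * (exp(2 a t) - 1)
       = ((1/5)^2 / (2*(9/5))) * (exp((18/5) t) - 1)
       = exp(18*t/5)/90 - 1/90.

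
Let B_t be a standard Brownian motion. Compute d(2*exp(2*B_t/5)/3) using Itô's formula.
d(2*exp(2*B_t/5)/3) = (4*exp(2*B_t/5)/75) dt + (4*exp(2*B_t/5)/15) dB_t

Itô's formula for f(B_t) gives d f(B_t) = f'(B_t) dB_t + (1/2) f''(B_t) dt. Compute derivatives of f(x) = 2*exp(2*x/5)/3:
  f'(x)  = 4*exp(2*x/5)/15
  f''(x) = 8*exp(2*x/5)/75
Substitute x = B_t and multiply the f'' term by 1/2:
  drift     = (1/2) * (8*exp(2*x/5)/75) evaluated at B_t = 4*exp(2*B_t/5)/75
  diffusion = (4*exp(2*x/5)/15) evaluated at B_t = 4*exp(2*B_t/5)/15
Therefore d(2*exp(2*B_t/5)/3) = (4*exp(2*B_t/5)/75) dt + (4*exp(2*B_t/5)/15) dB_t.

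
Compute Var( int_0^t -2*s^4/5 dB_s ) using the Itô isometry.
Var = 4*t^9/225

The Itô integral of a deterministic integrand f(s) has mean 0 because each increment f(s) * (B_{s+ds} - B_s) has mean 0. By the Itô isometry:
  Var( int_0^t f(s) dB_s ) = E[ (int_0^t f(s) dB_s)^2 ] = int_0^t f(s)^2 ds.
Here f(s) = -2*s^4/5, so f(s)^2 = 4*s^8/25. Integrate:
  int_0^t (4*s^8/25) ds = 4*t^9/225.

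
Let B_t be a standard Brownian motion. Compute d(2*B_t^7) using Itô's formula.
d(2*B_t^7) = (42*B_t^5) dt + (14*B_t^6) dB_t

Itô's formula for f(B_t) gives d f(B_t) = f'(B_t) dB_t + (1/2) f''(B_t) dt. Compute derivatives of f(x) = 2*x^7:
  f'(x)  = 14*x^6
  f''(x) = 84*x^5
Substitute x = B_t and multiply the f'' term by 1/2:
  drift     = (1/2) * (84*x^5) evaluated at B_t = 42*B_t^5
  diffusion = (14*x^6) evaluated at B_t = 14*B_t^6
Therefore d(2*B_t^7) = (42*B_t^5) dt + (14*B_t^6) dB_t.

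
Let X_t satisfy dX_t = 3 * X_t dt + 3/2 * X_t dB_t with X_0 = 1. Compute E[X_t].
E[X_t] = exp(3*t)

For GBM dX = mu X dt + sigma X dB with X_0 = x_0, apply Itô to Y = log X: dY = (mu - sigma^2/2) dt + sigma dB, so Y_t = log(x_0) + (mu - sigma^2/2) t + sigma B_t and hence X_t = x_0 * exp((mu - sigma^2/2) t + sigma B_t).
With mu = 3, sigma = 3/2, x_0 = 1, this gives:
  X_t = 1 * exp((15/8) * t + (3/2) * B_t).
Since sigma*B_t ~ Normal(0, sigma^2 t), E[exp(sigma*B_t)] = exp(sigma^2 t / 2); so E[X_t] = x_0 * exp((mu - sigma^2/2) t) * exp(sigma^2 t / 2) = x_0 * exp(mu t) = exp(3*t).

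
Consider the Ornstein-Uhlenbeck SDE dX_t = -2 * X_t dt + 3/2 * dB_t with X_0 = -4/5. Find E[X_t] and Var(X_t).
E[X_t] = -4*exp(-2*t)/5; Var(X_t) = 9/16 - 9*exp(-4*t)/16

The OU SDE dX = -theta X dt + sigma dB admits the integrating factor exp(theta t): d(exp(theta t) X_t) = sigma exp(theta t) dB_t. Integrating from 0 to t:
  X_t = x_0 * exp(-theta t) + sigma * int_0^t exp(-theta (t-s)) dB_s.
The Itô integral has mean 0 and (by the Itô isometry) variance sigma^2 * int_0^t exp(-2 theta (t - s)) ds = sigma^2 * (1 - exp(-2 theta t)) / (2 theta).
With theta = 2, sigma = 3/2, x_0 = -4/5:
  E[X_t] = -4/5 * exp(-2 t) = -4*exp(-2*t)/5
  Var(X_t) = (3/2)^2 * (1 - exp(-2*2 t)) / (2 * 2) = 9/16 - 9*exp(-4*t)/16.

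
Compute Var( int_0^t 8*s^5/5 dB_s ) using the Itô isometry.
Var = 64*t^11/275

The Itô integral of a deterministic integrand f(s) has mean 0 because each increment f(s) * (B_{s+ds} - B_s) has mean 0. By the Itô isometry:
  Var( int_0^t f(s) dB_s ) = E[ (int_0^t f(s) dB_s)^2 ] = int_0^t f(s)^2 ds.
Here f(s) = 8*s^5/5, so f(s)^2 = 64*s^10/25. Integrate:
  int_0^t (64*s^10/25) ds = 64*t^11/275.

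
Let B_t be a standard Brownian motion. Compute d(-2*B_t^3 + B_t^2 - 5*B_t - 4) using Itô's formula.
d(-2*B_t^3 + B_t^2 - 5*B_t - 4) = (1 - 6*B_t) dt + (-6*B_t^2 + 2*B_t - 5) dB_t

Itô's formula for f(B_t) gives d f(B_t) = f'(B_t) dB_t + (1/2) f''(B_t) dt. Compute derivatives of f(x) = -2*x^3 + x^2 - 5*x - 4:
  f'(x)  = -6*x^2 + 2*x - 5
  f''(x) = 2 - 12*x
Substitute x = B_t and multiply the f'' term by 1/2:
  drift     = (1/2) * (2 - 12*x) evaluated at B_t = 1 - 6*B_t
  diffusion = (-6*x^2 + 2*x - 5) evaluated at B_t = -6*B_t^2 + 2*B_t - 5
Therefore d(-2*B_t^3 + B_t^2 - 5*B_t - 4) = (1 - 6*B_t) dt + (-6*B_t^2 + 2*B_t - 5) dB_t.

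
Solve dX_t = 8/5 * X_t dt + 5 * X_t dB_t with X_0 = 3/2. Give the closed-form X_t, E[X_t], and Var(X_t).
X_t = 3/2 * exp((-109/10) t + (5) B_t); E[X_t] = 3*exp(8*t/5)/2; Var(X_t) = 9*(exp(25*t) - 1)*exp(16*t/5)/4

For GBM dX = mu X dt + sigma X dB with X_0 = x_0, apply Itô to Y = log X: dY = (mu - sigma^2/2) dt + sigma dB, so Y_t = log(x_0) + (mu - sigma^2/2) t + sigma B_t and hence X_t = x_0 * exp((mu - sigma^2/2) t + sigma B_t).
With mu = 8/5, sigma = 5, x_0 = 3/2, this gives:
  X_t = 3/2 * exp((-109/10) * t + (5) * B_t).
Since sigma*B_t ~ Normal(0, sigma^2 t), E[exp(sigma*B_t)] = exp(sigma^2 t / 2); so E[X_t] = x_0 * exp((mu - sigma^2/2) t) * exp(sigma^2 t / 2) = x_0 * exp(mu t) = 3*exp(8*t/5)/2.
Var(X_t) = E[X_t^2] - (E[X_t])^2 = x_0^2 * exp(2 mu t) * (exp(sigma^2 t) - 1) = 9*(exp(25*t) - 1)*exp(16*t/5)/4.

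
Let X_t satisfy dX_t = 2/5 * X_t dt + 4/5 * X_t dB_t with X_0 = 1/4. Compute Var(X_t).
Var(X_t) = (exp(16*t/25) - 1)*exp(4*t/5)/16

For GBM dX = mu X dt + sigma X dB with X_0 = x_0, apply Itô to Y = log X: dY = (mu - sigma^2/2) dt + sigma dB, so Y_t = log(x_0) + (mu - sigma^2/2) t + sigma B_t and hence X_t = x_0 * exp((mu - sigma^2/2) t + sigma B_t).
With mu = 2/5, sigma = 4/5, x_0 = 1/4, this gives:
  X_t = 1/4 * exp((2/25) * t + (4/5) * B_t).
Since sigma*B_t ~ Normal(0, sigma^2 t), E[exp(sigma*B_t)] = exp(sigma^2 t / 2); so E[X_t] = x_0 * exp((mu - sigma^2/2) t) * exp(sigma^2 t / 2) = x_0 * exp(mu t) = exp(2*t/5)/4.
Var(X_t) = E[X_t^2] - (E[X_t])^2 = x_0^2 * exp(2 mu t) * (exp(sigma^2 t) - 1) = (exp(16*t/25) - 1)*exp(4*t/5)/16.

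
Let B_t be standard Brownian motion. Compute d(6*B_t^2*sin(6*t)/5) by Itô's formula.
d(6*B_t^2*sin(6*t)/5) = (36*B_t^2*cos(6*t)/5 + 6*sin(6*t)/5) dt + (12*B_t*sin(6*t)/5) dB_t

Itô's formula for f(t, x): d f(t, B_t) = (f_t + (1/2) f_xx) dt + f_x dB_t. Compute partials of f(t, x) = 6*x^2*sin(6*t)/5:
  f_t(t,x)  = 36*x^2*cos(6*t)/5
  f_x(t,x)  = 12*x*sin(6*t)/5
  f_xx(t,x) = 12*sin(6*t)/5
Assemble drift = f_t + (1/2) f_xx = 36*x^2*cos(6*t)/5 + 6*sin(6*t)/5 and diffusion = f_x = 12*x*sin(6*t)/5. Substituting x = B_t:
  d(6*B_t^2*sin(6*t)/5) = (36*B_t^2*cos(6*t)/5 + 6*sin(6*t)/5) dt + (12*B_t*sin(6*t)/5) dB_t.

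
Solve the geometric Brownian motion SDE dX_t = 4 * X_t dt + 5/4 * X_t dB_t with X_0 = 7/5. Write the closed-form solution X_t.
X_t = 7/5 * exp((103/32) * t + (5/4) * B_t)

For GBM dX = mu X dt + sigma X dB with X_0 = x_0, apply Itô to Y = log X: dY = (mu - sigma^2/2) dt + sigma dB, so Y_t = log(x_0) + (mu - sigma^2/2) t + sigma B_t and hence X_t = x_0 * exp((mu - sigma^2/2) t + sigma B_t).
With mu = 4, sigma = 5/4, x_0 = 7/5, this gives:
  X_t = 7/5 * exp((103/32) * t + (5/4) * B_t).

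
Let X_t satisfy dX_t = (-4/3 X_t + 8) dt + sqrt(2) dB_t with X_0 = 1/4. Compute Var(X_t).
Var(X_t) = 3/4 - 3*exp(-8*t/3)/4

The variance V(t) = Var(X_t) satisfies V'(t) = 2 a V(t) + c^2 with V(0) = 0 (drift coefficient is linear in X, diffusion is constant). With a = -4/3, c = sqrt(2), the solution is
  V(t) = (c^2 / (2 a)) * (exp(2 a t) - 1)
       = (sqrt(2)^2 / (2*(-4/3))) * (exp((-8/3) t) - 1)
       = 3/4 - 3*exp(-8*t/3)/4.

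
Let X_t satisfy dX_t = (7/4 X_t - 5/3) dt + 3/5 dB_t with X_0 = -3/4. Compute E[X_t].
E[X_t] = 20/21 - 143*exp(7*t/4)/84

Taking expectations and using E[dB_t] = 0, the mean m(t) = E[X_t] satisfies the ODE m'(t) = a m(t) + b with m(0) = x_0. With a = 7/4, b = -5/3, x_0 = -3/4, the solution is
  m(t) = x_0 * exp(a t) + (b/a) * (exp(a t) - 1)
       = (-3/4) * exp((7/4) t) + ((-5/3)/(7/4)) * (exp((7/4) t) - 1)
       = 20/21 - 143*exp(7*t/4)/84.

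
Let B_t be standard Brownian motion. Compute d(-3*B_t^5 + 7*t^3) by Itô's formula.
d(-3*B_t^5 + 7*t^3) = (-30*B_t^3 + 21*t^2) dt + (-15*B_t^4) dB_t

Itô's formula for f(t, x): d f(t, B_t) = (f_t + (1/2) f_xx) dt + f_x dB_t. Compute partials of f(t, x) = 7*t^3 - 3*x^5:
  f_t(t,x)  = 21*t^2
  f_x(t,x)  = -15*x^4
  f_xx(t,x) = -60*x^3
Assemble drift = f_t + (1/2) f_xx = 21*t^2 - 30*x^3 and diffusion = f_x = -15*x^4. Substituting x = B_t:
  d(-3*B_t^5 + 7*t^3) = (-30*B_t^3 + 21*t^2) dt + (-15*B_t^4) dB_t.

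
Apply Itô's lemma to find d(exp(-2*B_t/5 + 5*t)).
d(exp(-2*B_t/5 + 5*t)) = (127*exp(-2*B_t/5 + 5*t)/25) dt + (-2*exp(-2*B_t/5 + 5*t)/5) dB_t

Itô's formula for f(t, x): d f(t, B_t) = (f_t + (1/2) f_xx) dt + f_x dB_t. Compute partials of f(t, x) = exp(5*t - 2*x/5):
  f_t(t,x)  = 5*exp(5*t - 2*x/5)
  f_x(t,x)  = -2*exp(5*t - 2*x/5)/5
  f_xx(t,x) = 4*exp(5*t - 2*x/5)/25
Assemble drift = f_t + (1/2) f_xx = 127*exp(5*t - 2*x/5)/25 and diffusion = f_x = -2*exp(5*t - 2*x/5)/5. Substituting x = B_t:
  d(exp(-2*B_t/5 + 5*t)) = (127*exp(-2*B_t/5 + 5*t)/25) dt + (-2*exp(-2*B_t/5 + 5*t)/5) dB_t.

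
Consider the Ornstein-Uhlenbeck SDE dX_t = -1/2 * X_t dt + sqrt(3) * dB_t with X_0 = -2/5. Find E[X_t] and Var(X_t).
E[X_t] = -2*exp(-t/2)/5; Var(X_t) = 3 - 3*exp(-t)

The OU SDE dX = -theta X dt + sigma dB admits the integrating factor exp(theta t): d(exp(theta t) X_t) = sigma exp(theta t) dB_t. Integrating from 0 to t:
  X_t = x_0 * exp(-theta t) + sigma * int_0^t exp(-theta (t-s)) dB_s.
The Itô integral has mean 0 and (by the Itô isometry) variance sigma^2 * int_0^t exp(-2 theta (t - s)) ds = sigma^2 * (1 - exp(-2 theta t)) / (2 theta).
With theta = 1/2, sigma = sqrt(3), x_0 = -2/5:
  E[X_t] = -2/5 * exp(-1/2 t) = -2*exp(-t/2)/5
  Var(X_t) = (sqrt(3))^2 * (1 - exp(-2*1/2 t)) / (2 * 1/2) = 3 - 3*exp(-t).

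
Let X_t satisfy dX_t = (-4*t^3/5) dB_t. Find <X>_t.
<X>_t = 16*t^7/175

For an Itô process dX_t = a(t) dt + b(t) dB_t, the quadratic variation is <X>_t = int_0^t b(s)^2 ds (the drift term does not contribute). Here b(s) = -4*s^3/5, so
  b(s)^2 = 16*s^6/25.
Integrating from 0 to t:
  <X>_t = int_0^t (16*s^6/25) ds = 16*t^7/175.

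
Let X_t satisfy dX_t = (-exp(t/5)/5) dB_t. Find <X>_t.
<X>_t = exp(2*t/5)/10 - 1/10

For an Itô process dX_t = a(t) dt + b(t) dB_t, the quadratic variation is <X>_t = int_0^t b(s)^2 ds (the drift term does not contribute). Here b(s) = -exp(s/5)/5, so
  b(s)^2 = exp(2*s/5)/25.
Integrating from 0 to t:
  <X>_t = int_0^t (exp(2*s/5)/25) ds = exp(2*t/5)/10 - 1/10.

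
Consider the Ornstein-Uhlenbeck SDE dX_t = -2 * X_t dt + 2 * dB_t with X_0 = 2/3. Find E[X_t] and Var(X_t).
E[X_t] = 2*exp(-2*t)/3; Var(X_t) = 1 - exp(-4*t)

The OU SDE dX = -theta X dt + sigma dB admits the integrating factor exp(theta t): d(exp(theta t) X_t) = sigma exp(theta t) dB_t. Integrating from 0 to t:
  X_t = x_0 * exp(-theta t) + sigma * int_0^t exp(-theta (t-s)) dB_s.
The Itô integral has mean 0 and (by the Itô isometry) variance sigma^2 * int_0^t exp(-2 theta (t - s)) ds = sigma^2 * (1 - exp(-2 theta t)) / (2 theta).
With theta = 2, sigma = 2, x_0 = 2/3:
  E[X_t] = 2/3 * exp(-2 t) = 2*exp(-2*t)/3
  Var(X_t) = (2)^2 * (1 - exp(-2*2 t)) / (2 * 2) = 1 - exp(-4*t).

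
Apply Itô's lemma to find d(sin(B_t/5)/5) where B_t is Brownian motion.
d(sin(B_t/5)/5) = (-sin(B_t/5)/250) dt + (cos(B_t/5)/25) dB_t

Itô's formula for f(B_t) gives d f(B_t) = f'(B_t) dB_t + (1/2) f''(B_t) dt. Compute derivatives of f(x) = sin(x/5)/5:
  f'(x)  = cos(x/5)/25
  f''(x) = -sin(x/5)/125
Substitute x = B_t and multiply the f'' term by 1/2:
  drift     = (1/2) * (-sin(x/5)/125) evaluated at B_t = -sin(B_t/5)/250
  diffusion = (cos(x/5)/25) evaluated at B_t = cos(B_t/5)/25
Therefore d(sin(B_t/5)/5) = (-sin(B_t/5)/250) dt + (cos(B_t/5)/25) dB_t.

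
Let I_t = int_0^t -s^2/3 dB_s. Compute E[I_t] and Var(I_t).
E[I_t] = 0; Var(I_t) = t^5/45

The Itô integral of a deterministic integrand f(s) has mean 0 because each increment f(s) * (B_{s+ds} - B_s) has mean 0. By the Itô isometry:
  Var( int_0^t f(s) dB_s ) = E[ (int_0^t f(s) dB_s)^2 ] = int_0^t f(s)^2 ds.
Here f(s) = -s^2/3, so f(s)^2 = s^4/9. Integrate:
  int_0^t (s^4/9) ds = t^5/45.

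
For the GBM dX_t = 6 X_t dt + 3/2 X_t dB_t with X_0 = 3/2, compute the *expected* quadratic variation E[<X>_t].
E[<X>_t] = 27*exp(57*t/4)/76 - 27/76

<X>_t = int_0^t ((3/2) * X_s)^2 ds. Taking expectation inside the integral: E[<X>_t] = (3/2)^2 * int_0^t E[X_s^2] ds. For GBM, E[X_s^2] = x_0^2 * exp((2 mu + sigma^2) s). Integrating:
  E[<X>_t] = (3/2)^2 * (3/2)^2 * (exp((2*6 + (3/2)^2) t) - 1) / (2*6 + (3/2)^2)
           = (3/2)^2 * (3/2)^2 * (exp((57/4) t) - 1) / (57/4) = 27*exp(57*t/4)/76 - 27/76.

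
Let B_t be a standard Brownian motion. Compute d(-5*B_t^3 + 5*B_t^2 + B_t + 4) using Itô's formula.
d(-5*B_t^3 + 5*B_t^2 + B_t + 4) = (5 - 15*B_t) dt + (-15*B_t^2 + 10*B_t + 1) dB_t

Itô's formula for f(B_t) gives d f(B_t) = f'(B_t) dB_t + (1/2) f''(B_t) dt. Compute derivatives of f(x) = -5*x^3 + 5*x^2 + x + 4:
  f'(x)  = -15*x^2 + 10*x + 1
  f''(x) = 10 - 30*x
Substitute x = B_t and multiply the f'' term by 1/2:
  drift     = (1/2) * (10 - 30*x) evaluated at B_t = 5 - 15*B_t
  diffusion = (-15*x^2 + 10*x + 1) evaluated at B_t = -15*B_t^2 + 10*B_t + 1
Therefore d(-5*B_t^3 + 5*B_t^2 + B_t + 4) = (5 - 15*B_t) dt + (-15*B_t^2 + 10*B_t + 1) dB_t.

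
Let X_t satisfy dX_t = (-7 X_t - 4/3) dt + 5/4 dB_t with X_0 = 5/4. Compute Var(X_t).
Var(X_t) = 25/224 - 25*exp(-14*t)/224

The variance V(t) = Var(X_t) satisfies V'(t) = 2 a V(t) + c^2 with V(0) = 0 (drift coefficient is linear in X, diffusion is constant). With a = -7, c = 5/4, the solution is
  V(t) = (c^2 / (2 a)) * (exp(2 a t) - 1)
       = ((5/4)^2 / (2*(-7))) * (exp((-14) t) - 1)
       = 25/224 - 25*exp(-14*t)/224.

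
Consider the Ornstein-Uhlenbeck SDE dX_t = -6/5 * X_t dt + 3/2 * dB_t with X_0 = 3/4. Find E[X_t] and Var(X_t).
E[X_t] = 3*exp(-6*t/5)/4; Var(X_t) = 15/16 - 15*exp(-12*t/5)/16

The OU SDE dX = -theta X dt + sigma dB admits the integrating factor exp(theta t): d(exp(theta t) X_t) = sigma exp(theta t) dB_t. Integrating from 0 to t:
  X_t = x_0 * exp(-theta t) + sigma * int_0^t exp(-theta (t-s)) dB_s.
The Itô integral has mean 0 and (by the Itô isometry) variance sigma^2 * int_0^t exp(-2 theta (t - s)) ds = sigma^2 * (1 - exp(-2 theta t)) / (2 theta).
With theta = 6/5, sigma = 3/2, x_0 = 3/4:
  E[X_t] = 3/4 * exp(-6/5 t) = 3*exp(-6*t/5)/4
  Var(X_t) = (3/2)^2 * (1 - exp(-2*6/5 t)) / (2 * 6/5) = 15/16 - 15*exp(-12*t/5)/16.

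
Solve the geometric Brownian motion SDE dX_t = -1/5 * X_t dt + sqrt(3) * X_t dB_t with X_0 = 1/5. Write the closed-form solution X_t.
X_t = 1/5 * exp((-17/10) * t + (sqrt(3)) * B_t)

For GBM dX = mu X dt + sigma X dB with X_0 = x_0, apply Itô to Y = log X: dY = (mu - sigma^2/2) dt + sigma dB, so Y_t = log(x_0) + (mu - sigma^2/2) t + sigma B_t and hence X_t = x_0 * exp((mu - sigma^2/2) t + sigma B_t).
With mu = -1/5, sigma = sqrt(3), x_0 = 1/5, this gives:
  X_t = 1/5 * exp((-17/10) * t + (sqrt(3)) * B_t).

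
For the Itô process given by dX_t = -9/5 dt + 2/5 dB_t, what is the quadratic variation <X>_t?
<X>_t = 4*t/25

For an Itô process dX_t = a(t) dt + b(t) dB_t, the quadratic variation is <X>_t = int_0^t b(s)^2 ds (the drift term does not contribute). Here b(s) = 2/5, so
  b(s)^2 = 4/25.
Integrating from 0 to t:
  <X>_t = int_0^t (4/25) ds = 4*t/25.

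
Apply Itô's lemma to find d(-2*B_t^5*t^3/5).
d(-2*B_t^5*t^3/5) = (B_t^3*t^2*(-6*B_t^2/5 - 4*t)) dt + (-2*B_t^4*t^3) dB_t

Itô's formula for f(t, x): d f(t, B_t) = (f_t + (1/2) f_xx) dt + f_x dB_t. Compute partials of f(t, x) = -2*t^3*x^5/5:
  f_t(t,x)  = -6*t^2*x^5/5
  f_x(t,x)  = -2*t^3*x^4
  f_xx(t,x) = -8*t^3*x^3
Assemble drift = f_t + (1/2) f_xx = t^2*x^3*(-4*t - 6*x^2/5) and diffusion = f_x = -2*t^3*x^4. Substituting x = B_t:
  d(-2*B_t^5*t^3/5) = (B_t^3*t^2*(-6*B_t^2/5 - 4*t)) dt + (-2*B_t^4*t^3) dB_t.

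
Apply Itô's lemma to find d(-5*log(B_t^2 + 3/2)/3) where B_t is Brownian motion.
d(-5*log(B_t^2 + 3/2)/3) = (10*(2*B_t^2 - 3)/(3*(2*B_t^2 + 3)^2)) dt + (-20*B_t/(6*B_t^2 + 9)) dB_t

Itô's formula for f(B_t) gives d f(B_t) = f'(B_t) dB_t + (1/2) f''(B_t) dt. Compute derivatives of f(x) = -5*log(x^2 + 3/2)/3:
  f'(x)  = -20*x/(6*x^2 + 9)
  f''(x) = 20*(2*x^2 - 3)/(3*(2*x^2 + 3)^2)
Substitute x = B_t and multiply the f'' term by 1/2:
  drift     = (1/2) * (20*(2*x^2 - 3)/(3*(2*x^2 + 3)^2)) evaluated at B_t = 10*(2*B_t^2 - 3)/(3*(2*B_t^2 + 3)^2)
  diffusion = (-20*x/(6*x^2 + 9)) evaluated at B_t = -20*B_t/(6*B_t^2 + 9)
Therefore d(-5*log(B_t^2 + 3/2)/3) = (10*(2*B_t^2 - 3)/(3*(2*B_t^2 + 3)^2)) dt + (-20*B_t/(6*B_t^2 + 9)) dB_t.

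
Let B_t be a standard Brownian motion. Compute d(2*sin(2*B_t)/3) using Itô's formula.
d(2*sin(2*B_t)/3) = (-4*sin(2*B_t)/3) dt + (4*cos(2*B_t)/3) dB_t

Itô's formula for f(B_t) gives d f(B_t) = f'(B_t) dB_t + (1/2) f''(B_t) dt. Compute derivatives of f(x) = 2*sin(2*x)/3:
  f'(x)  = 4*cos(2*x)/3
  f''(x) = -8*sin(2*x)/3
Substitute x = B_t and multiply the f'' term by 1/2:
  drift     = (1/2) * (-8*sin(2*x)/3) evaluated at B_t = -4*sin(2*B_t)/3
  diffusion = (4*cos(2*x)/3) evaluated at B_t = 4*cos(2*B_t)/3
Therefore d(2*sin(2*B_t)/3) = (-4*sin(2*B_t)/3) dt + (4*cos(2*B_t)/3) dB_t.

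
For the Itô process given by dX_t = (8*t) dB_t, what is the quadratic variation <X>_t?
<X>_t = 64*t^3/3

For an Itô process dX_t = a(t) dt + b(t) dB_t, the quadratic variation is <X>_t = int_0^t b(s)^2 ds (the drift term does not contribute). Here b(s) = 8*s, so
  b(s)^2 = 64*s^2.
Integrating from 0 to t:
  <X>_t = int_0^t (64*s^2) ds = 64*t^3/3.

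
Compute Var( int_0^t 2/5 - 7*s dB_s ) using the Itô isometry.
Var = t*(1225*t^2 - 210*t + 12)/75

The Itô integral of a deterministic integrand f(s) has mean 0 because each increment f(s) * (B_{s+ds} - B_s) has mean 0. By the Itô isometry:
  Var( int_0^t f(s) dB_s ) = E[ (int_0^t f(s) dB_s)^2 ] = int_0^t f(s)^2 ds.
Here f(s) = 2/5 - 7*s, so f(s)^2 = (35*s - 2)^2/25. Integrate:
  int_0^t ((35*s - 2)^2/25) ds = t*(1225*t^2 - 210*t + 12)/75.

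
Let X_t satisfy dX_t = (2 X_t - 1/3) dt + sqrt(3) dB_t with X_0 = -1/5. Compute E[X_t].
E[X_t] = 1/6 - 11*exp(2*t)/30

Taking expectations and using E[dB_t] = 0, the mean m(t) = E[X_t] satisfies the ODE m'(t) = a m(t) + b with m(0) = x_0. With a = 2, b = -1/3, x_0 = -1/5, the solution is
  m(t) = x_0 * exp(a t) + (b/a) * (exp(a t) - 1)
       = (-1/5) * exp(2 t) + ((-1/3)/2) * (exp(2 t) - 1)
       = 1/6 - 11*exp(2*t)/30.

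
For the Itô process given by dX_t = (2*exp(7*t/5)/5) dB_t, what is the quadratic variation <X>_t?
<X>_t = 2*exp(14*t/5)/35 - 2/35

For an Itô process dX_t = a(t) dt + b(t) dB_t, the quadratic variation is <X>_t = int_0^t b(s)^2 ds (the drift term does not contribute). Here b(s) = 2*exp(7*s/5)/5, so
  b(s)^2 = 4*exp(14*s/5)/25.
Integrating from 0 to t:
  <X>_t = int_0^t (4*exp(14*s/5)/25) ds = 2*exp(14*t/5)/35 - 2/35.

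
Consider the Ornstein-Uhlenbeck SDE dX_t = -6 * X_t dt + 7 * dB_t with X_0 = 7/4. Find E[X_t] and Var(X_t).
E[X_t] = 7*exp(-6*t)/4; Var(X_t) = 49/12 - 49*exp(-12*t)/12

The OU SDE dX = -theta X dt + sigma dB admits the integrating factor exp(theta t): d(exp(theta t) X_t) = sigma exp(theta t) dB_t. Integrating from 0 to t:
  X_t = x_0 * exp(-theta t) + sigma * int_0^t exp(-theta (t-s)) dB_s.
The Itô integral has mean 0 and (by the Itô isometry) variance sigma^2 * int_0^t exp(-2 theta (t - s)) ds = sigma^2 * (1 - exp(-2 theta t)) / (2 theta).
With theta = 6, sigma = 7, x_0 = 7/4:
  E[X_t] = 7/4 * exp(-6 t) = 7*exp(-6*t)/4
  Var(X_t) = (7)^2 * (1 - exp(-2*6 t)) / (2 * 6) = 49/12 - 49*exp(-12*t)/12.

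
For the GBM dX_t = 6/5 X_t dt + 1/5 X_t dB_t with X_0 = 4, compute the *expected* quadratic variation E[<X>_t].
E[<X>_t] = 16*exp(61*t/25)/61 - 16/61

<X>_t = int_0^t ((1/5) * X_s)^2 ds. Taking expectation inside the integral: E[<X>_t] = (1/5)^2 * int_0^t E[X_s^2] ds. For GBM, E[X_s^2] = x_0^2 * exp((2 mu + sigma^2) s). Integrating:
  E[<X>_t] = (1/5)^2 * 4^2 * (exp((2*(6/5) + (1/5)^2) t) - 1) / (2*(6/5) + (1/5)^2)
           = (1/5)^2 * 4^2 * (exp((61/25) t) - 1) / (61/25) = 16*exp(61*t/25)/61 - 16/61.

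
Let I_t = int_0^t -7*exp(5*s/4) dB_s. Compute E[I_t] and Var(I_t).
E[I_t] = 0; Var(I_t) = 98*exp(5*t/2)/5 - 98/5

The Itô integral of a deterministic integrand f(s) has mean 0 because each increment f(s) * (B_{s+ds} - B_s) has mean 0. By the Itô isometry:
  Var( int_0^t f(s) dB_s ) = E[ (int_0^t f(s) dB_s)^2 ] = int_0^t f(s)^2 ds.
Here f(s) = -7*exp(5*s/4), so f(s)^2 = 49*exp(5*s/2). Integrate:
  int_0^t (49*exp(5*s/2)) ds = 98*exp(5*t/2)/5 - 98/5.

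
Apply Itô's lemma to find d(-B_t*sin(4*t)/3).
d(-B_t*sin(4*t)/3) = (-4*B_t*cos(4*t)/3) dt + (-sin(4*t)/3) dB_t

Itô's formula for f(t, x): d f(t, B_t) = (f_t + (1/2) f_xx) dt + f_x dB_t. Compute partials of f(t, x) = -x*sin(4*t)/3:
  f_t(t,x)  = -4*x*cos(4*t)/3
  f_x(t,x)  = -sin(4*t)/3
  f_xx(t,x) = 0
Assemble drift = f_t + (1/2) f_xx = -4*x*cos(4*t)/3 and diffusion = f_x = -sin(4*t)/3. Substituting x = B_t:
  d(-B_t*sin(4*t)/3) = (-4*B_t*cos(4*t)/3) dt + (-sin(4*t)/3) dB_t.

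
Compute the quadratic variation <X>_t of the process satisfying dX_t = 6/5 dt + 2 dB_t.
<X>_t = 4*t

For an Itô process dX_t = a(t) dt + b(t) dB_t, the quadratic variation is <X>_t = int_0^t b(s)^2 ds (the drift term does not contribute). Here b(s) = 2, so
  b(s)^2 = 4.
Integrating from 0 to t:
  <X>_t = int_0^t (4) ds = 4*t.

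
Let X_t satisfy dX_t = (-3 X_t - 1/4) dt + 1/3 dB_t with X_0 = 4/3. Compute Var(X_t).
Var(X_t) = 1/54 - exp(-6*t)/54

The variance V(t) = Var(X_t) satisfies V'(t) = 2 a V(t) + c^2 with V(0) = 0 (drift coefficient is linear in X, diffusion is constant). With a = -3, c = 1/3, the solution is
  V(t) = (c^2 / (2 a)) * (exp(2 a t) - 1)
       = ((1/3)^2 / (2*(-3))) * (exp((-6) t) - 1)
       = 1/54 - exp(-6*t)/54.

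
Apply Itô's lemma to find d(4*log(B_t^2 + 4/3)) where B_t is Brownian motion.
d(4*log(B_t^2 + 4/3)) = (12*(4 - 3*B_t^2)/(3*B_t^2 + 4)^2) dt + (24*B_t/(3*B_t^2 + 4)) dB_t

Itô's formula for f(B_t) gives d f(B_t) = f'(B_t) dB_t + (1/2) f''(B_t) dt. Compute derivatives of f(x) = 4*log(x^2 + 4/3):
  f'(x)  = 24*x/(3*x^2 + 4)
  f''(x) = 24*(4 - 3*x^2)/(3*x^2 + 4)^2
Substitute x = B_t and multiply the f'' term by 1/2:
  drift     = (1/2) * (24*(4 - 3*x^2)/(3*x^2 + 4)^2) evaluated at B_t = 12*(4 - 3*B_t^2)/(3*B_t^2 + 4)^2
  diffusion = (24*x/(3*x^2 + 4)) evaluated at B_t = 24*B_t/(3*B_t^2 + 4)
Therefore d(4*log(B_t^2 + 4/3)) = (12*(4 - 3*B_t^2)/(3*B_t^2 + 4)^2) dt + (24*B_t/(3*B_t^2 + 4)) dB_t.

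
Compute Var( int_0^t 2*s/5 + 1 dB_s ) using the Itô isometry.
Var = t*(4*t^2 + 30*t + 75)/75

The Itô integral of a deterministic integrand f(s) has mean 0 because each increment f(s) * (B_{s+ds} - B_s) has mean 0. By the Itô isometry:
  Var( int_0^t f(s) dB_s ) = E[ (int_0^t f(s) dB_s)^2 ] = int_0^t f(s)^2 ds.
Here f(s) = 2*s/5 + 1, so f(s)^2 = (2*s + 5)^2/25. Integrate:
  int_0^t ((2*s + 5)^2/25) ds = t*(4*t^2 + 30*t + 75)/75.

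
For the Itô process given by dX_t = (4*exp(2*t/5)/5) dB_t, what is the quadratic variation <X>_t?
<X>_t = 4*exp(4*t/5)/5 - 4/5

For an Itô process dX_t = a(t) dt + b(t) dB_t, the quadratic variation is <X>_t = int_0^t b(s)^2 ds (the drift term does not contribute). Here b(s) = 4*exp(2*s/5)/5, so
  b(s)^2 = 16*exp(4*s/5)/25.
Integrating from 0 to t:
  <X>_t = int_0^t (16*exp(4*s/5)/25) ds = 4*exp(4*t/5)/5 - 4/5.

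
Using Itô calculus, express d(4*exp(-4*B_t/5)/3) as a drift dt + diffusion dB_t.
d(4*exp(-4*B_t/5)/3) = (32*exp(-4*B_t/5)/75) dt + (-16*exp(-4*B_t/5)/15) dB_t

Itô's formula for f(B_t) gives d f(B_t) = f'(B_t) dB_t + (1/2) f''(B_t) dt. Compute derivatives of f(x) = 4*exp(-4*x/5)/3:
  f'(x)  = -16*exp(-4*x/5)/15
  f''(x) = 64*exp(-4*x/5)/75
Substitute x = B_t and multiply the f'' term by 1/2:
  drift     = (1/2) * (64*exp(-4*x/5)/75) evaluated at B_t = 32*exp(-4*B_t/5)/75
  diffusion = (-16*exp(-4*x/5)/15) evaluated at B_t = -16*exp(-4*B_t/5)/15
Therefore d(4*exp(-4*B_t/5)/3) = (32*exp(-4*B_t/5)/75) dt + (-16*exp(-4*B_t/5)/15) dB_t.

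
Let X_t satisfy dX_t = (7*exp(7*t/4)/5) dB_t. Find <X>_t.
<X>_t = 14*exp(7*t/2)/25 - 14/25

For an Itô process dX_t = a(t) dt + b(t) dB_t, the quadratic variation is <X>_t = int_0^t b(s)^2 ds (the drift term does not contribute). Here b(s) = 7*exp(7*s/4)/5, so
  b(s)^2 = 49*exp(7*s/2)/25.
Integrating from 0 to t:
  <X>_t = int_0^t (49*exp(7*s/2)/25) ds = 14*exp(7*t/2)/25 - 14/25.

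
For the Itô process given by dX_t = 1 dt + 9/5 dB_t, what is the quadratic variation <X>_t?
<X>_t = 81*t/25

For an Itô process dX_t = a(t) dt + b(t) dB_t, the quadratic variation is <X>_t = int_0^t b(s)^2 ds (the drift term does not contribute). Here b(s) = 9/5, so
  b(s)^2 = 81/25.
Integrating from 0 to t:
  <X>_t = int_0^t (81/25) ds = 81*t/25.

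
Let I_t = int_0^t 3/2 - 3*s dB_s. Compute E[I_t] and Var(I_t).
E[I_t] = 0; Var(I_t) = 3*t*(4*t^2 - 6*t + 3)/4

The Itô integral of a deterministic integrand f(s) has mean 0 because each increment f(s) * (B_{s+ds} - B_s) has mean 0. By the Itô isometry:
  Var( int_0^t f(s) dB_s ) = E[ (int_0^t f(s) dB_s)^2 ] = int_0^t f(s)^2 ds.
Here f(s) = 3/2 - 3*s, so f(s)^2 = 9*(2*s - 1)^2/4. Integrate:
  int_0^t (9*(2*s - 1)^2/4) ds = 3*t*(4*t^2 - 6*t + 3)/4.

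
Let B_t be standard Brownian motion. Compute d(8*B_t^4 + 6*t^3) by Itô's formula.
d(8*B_t^4 + 6*t^3) = (48*B_t^2 + 18*t^2) dt + (32*B_t^3) dB_t

Itô's formula for f(t, x): d f(t, B_t) = (f_t + (1/2) f_xx) dt + f_x dB_t. Compute partials of f(t, x) = 6*t^3 + 8*x^4:
  f_t(t,x)  = 18*t^2
  f_x(t,x)  = 32*x^3
  f_xx(t,x) = 96*x^2
Assemble drift = f_t + (1/2) f_xx = 18*t^2 + 48*x^2 and diffusion = f_x = 32*x^3. Substituting x = B_t:
  d(8*B_t^4 + 6*t^3) = (48*B_t^2 + 18*t^2) dt + (32*B_t^3) dB_t.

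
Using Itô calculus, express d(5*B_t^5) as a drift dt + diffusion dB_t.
d(5*B_t^5) = (50*B_t^3) dt + (25*B_t^4) dB_t

Itô's formula for f(B_t) gives d f(B_t) = f'(B_t) dB_t + (1/2) f''(B_t) dt. Compute derivatives of f(x) = 5*x^5:
  f'(x)  = 25*x^4
  f''(x) = 100*x^3
Substitute x = B_t and multiply the f'' term by 1/2:
  drift     = (1/2) * (100*x^3) evaluated at B_t = 50*B_t^3
  diffusion = (25*x^4) evaluated at B_t = 25*B_t^4
Therefore d(5*B_t^5) = (50*B_t^3) dt + (25*B_t^4) dB_t.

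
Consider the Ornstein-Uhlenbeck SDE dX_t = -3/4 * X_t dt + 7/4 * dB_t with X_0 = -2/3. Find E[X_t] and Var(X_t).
E[X_t] = -2*exp(-3*t/4)/3; Var(X_t) = 49/24 - 49*exp(-3*t/2)/24

The OU SDE dX = -theta X dt + sigma dB admits the integrating factor exp(theta t): d(exp(theta t) X_t) = sigma exp(theta t) dB_t. Integrating from 0 to t:
  X_t = x_0 * exp(-theta t) + sigma * int_0^t exp(-theta (t-s)) dB_s.
The Itô integral has mean 0 and (by the Itô isometry) variance sigma^2 * int_0^t exp(-2 theta (t - s)) ds = sigma^2 * (1 - exp(-2 theta t)) / (2 theta).
With theta = 3/4, sigma = 7/4, x_0 = -2/3:
  E[X_t] = -2/3 * exp(-3/4 t) = -2*exp(-3*t/4)/3
  Var(X_t) = (7/4)^2 * (1 - exp(-2*3/4 t)) / (2 * 3/4) = 49/24 - 49*exp(-3*t/2)/24.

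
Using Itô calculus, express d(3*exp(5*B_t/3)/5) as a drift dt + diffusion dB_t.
d(3*exp(5*B_t/3)/5) = (5*exp(5*B_t/3)/6) dt + (exp(5*B_t/3)) dB_t

Itô's formula for f(B_t) gives d f(B_t) = f'(B_t) dB_t + (1/2) f''(B_t) dt. Compute derivatives of f(x) = 3*exp(5*x/3)/5:
  f'(x)  = exp(5*x/3)
  f''(x) = 5*exp(5*x/3)/3
Substitute x = B_t and multiply the f'' term by 1/2:
  drift     = (1/2) * (5*exp(5*x/3)/3) evaluated at B_t = 5*exp(5*B_t/3)/6
  diffusion = (exp(5*x/3)) evaluated at B_t = exp(5*B_t/3)
Therefore d(3*exp(5*B_t/3)/5) = (5*exp(5*B_t/3)/6) dt + (exp(5*B_t/3)) dB_t.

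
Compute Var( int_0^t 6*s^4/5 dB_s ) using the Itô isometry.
Var = 4*t^9/25

The Itô integral of a deterministic integrand f(s) has mean 0 because each increment f(s) * (B_{s+ds} - B_s) has mean 0. By the Itô isometry:
  Var( int_0^t f(s) dB_s ) = E[ (int_0^t f(s) dB_s)^2 ] = int_0^t f(s)^2 ds.
Here f(s) = 6*s^4/5, so f(s)^2 = 36*s^8/25. Integrate:
  int_0^t (36*s^8/25) ds = 4*t^9/25.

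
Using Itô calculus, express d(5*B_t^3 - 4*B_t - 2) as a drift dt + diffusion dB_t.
d(5*B_t^3 - 4*B_t - 2) = (15*B_t) dt + (15*B_t^2 - 4) dB_t

Itô's formula for f(B_t) gives d f(B_t) = f'(B_t) dB_t + (1/2) f''(B_t) dt. Compute derivatives of f(x) = 5*x^3 - 4*x - 2:
  f'(x)  = 15*x^2 - 4
  f''(x) = 30*x
Substitute x = B_t and multiply the f'' term by 1/2:
  drift     = (1/2) * (30*x) evaluated at B_t = 15*B_t
  diffusion = (15*x^2 - 4) evaluated at B_t = 15*B_t^2 - 4
Therefore d(5*B_t^3 - 4*B_t - 2) = (15*B_t) dt + (15*B_t^2 - 4) dB_t.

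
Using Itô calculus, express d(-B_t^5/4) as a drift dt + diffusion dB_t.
d(-B_t^5/4) = (-5*B_t^3/2) dt + (-5*B_t^4/4) dB_t

Itô's formula for f(B_t) gives d f(B_t) = f'(B_t) dB_t + (1/2) f''(B_t) dt. Compute derivatives of f(x) = -x^5/4:
  f'(x)  = -5*x^4/4
  f''(x) = -5*x^3
Substitute x = B_t and multiply the f'' term by 1/2:
  drift     = (1/2) * (-5*x^3) evaluated at B_t = -5*B_t^3/2
  diffusion = (-5*x^4/4) evaluated at B_t = -5*B_t^4/4
Therefore d(-B_t^5/4) = (-5*B_t^3/2) dt + (-5*B_t^4/4) dB_t.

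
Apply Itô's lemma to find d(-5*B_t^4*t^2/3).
d(-5*B_t^4*t^2/3) = (10*B_t^2*t*(-B_t^2 - 3*t)/3) dt + (-20*B_t^3*t^2/3) dB_t

Itô's formula for f(t, x): d f(t, B_t) = (f_t + (1/2) f_xx) dt + f_x dB_t. Compute partials of f(t, x) = -5*t^2*x^4/3:
  f_t(t,x)  = -10*t*x^4/3
  f_x(t,x)  = -20*t^2*x^3/3
  f_xx(t,x) = -20*t^2*x^2
Assemble drift = f_t + (1/2) f_xx = 10*t*x^2*(-3*t - x^2)/3 and diffusion = f_x = -20*t^2*x^3/3. Substituting x = B_t:
  d(-5*B_t^4*t^2/3) = (10*B_t^2*t*(-B_t^2 - 3*t)/3) dt + (-20*B_t^3*t^2/3) dB_t.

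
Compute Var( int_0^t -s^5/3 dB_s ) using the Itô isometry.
Var = t^11/99

The Itô integral of a deterministic integrand f(s) has mean 0 because each increment f(s) * (B_{s+ds} - B_s) has mean 0. By the Itô isometry:
  Var( int_0^t f(s) dB_s ) = E[ (int_0^t f(s) dB_s)^2 ] = int_0^t f(s)^2 ds.
Here f(s) = -s^5/3, so f(s)^2 = s^10/9. Integrate:
  int_0^t (s^10/9) ds = t^11/99.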